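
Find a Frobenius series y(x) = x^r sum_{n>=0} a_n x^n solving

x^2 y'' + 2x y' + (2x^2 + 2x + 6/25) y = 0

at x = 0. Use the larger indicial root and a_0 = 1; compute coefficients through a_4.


Write in Frobenius form y'' + (p(x)/x) y' + (q(x)/x^2) y = 0:
  p(x) = 2,  q(x) = 2x^2 + 2x + 6/25.
Indicial equation: r(r-1) + (2) r + (6/25) = 0 -> roots r_1 = -2/5, r_2 = -3/5.
Take r = r_1 = -2/5. Let y(x) = x^r sum_{n>=0} a_n x^n with a_0 = 1.
Substitute y = x^r sum a_n x^n and match x^{r+n}. The recurrence is
  D(n) a_n + 2 a_{n-1} + 2 a_{n-2} = 0,  where D(n) = (r+n)(r+n-1) + (2)(r+n) + (6/25).
  a_n = [-2 a_{n-1} - 2 a_{n-2}] / D(n).
Since the indicial polynomial factors as (r - r_1)(r - r_2), D(n) = (r_1 + n - r_1)(r_1 + n - r_2) = n(n + 1/5).
Evaluating step by step (a_0 = 1):
  n = 1: D(1) = 1(1 + 1/5) = 6/5; numerator = -2(1) = -2; a_1 = (-2)/(6/5) = -5/3
  n = 2: D(2) = 2(2 + 1/5) = 22/5; numerator = -2(-5/3) - 2(1) = 4/3; a_2 = (4/3)/(22/5) = 10/33
  n = 3: D(3) = 3(3 + 1/5) = 48/5; numerator = -2(10/33) - 2(-5/3) = 30/11; a_3 = (30/11)/(48/5) = 25/88
  n = 4: D(4) = 4(4 + 1/5) = 84/5; numerator = -2(25/88) - 2(10/33) = -155/132; a_4 = (-155/132)/(84/5) = -775/11088

r = -2/5; a_0 = 1; a_1 = -5/3; a_2 = 10/33; a_3 = 25/88; a_4 = -775/11088


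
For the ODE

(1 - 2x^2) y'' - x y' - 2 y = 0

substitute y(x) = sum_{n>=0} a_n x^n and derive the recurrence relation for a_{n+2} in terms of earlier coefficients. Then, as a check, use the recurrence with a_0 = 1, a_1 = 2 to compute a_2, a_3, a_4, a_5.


Substitute y = sum_n a_n x^n.
(1 - 2 x^2) y'' contributes (n+2)(n+1) a_{n+2} - 2 n(n-1) a_n at x^n.
-x y'(x) contributes -n a_n at x^n.
-2 y(x) contributes -2 a_n at x^n.
Matching x^n: (n+2)(n+1) a_{n+2} + (-2 n(n-1) - n - 2) a_n = 0.
Thus a_{n+2} = (2 n(n-1) + n + 2) / ((n+1)(n+2)) * a_n.

Check with a_0 = 1, a_1 = 2 (apply the recurrence for n = 0, 1, 2, 3): a_0 = 1, a_1 = 2, a_2 = 1, a_3 = 1, a_4 = 2/3, a_5 = 17/20.

a_(n+2) = (2 n(n-1) + n + 2) / ((n+1)(n+2)) * a_n; check: a_0 = 1, a_1 = 2, a_2 = 1, a_3 = 1, a_4 = 2/3, a_5 = 17/20


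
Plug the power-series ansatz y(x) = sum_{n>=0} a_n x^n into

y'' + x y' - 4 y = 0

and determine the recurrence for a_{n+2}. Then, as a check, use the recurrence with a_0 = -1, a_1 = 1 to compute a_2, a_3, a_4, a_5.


Substitute y = sum_n a_n x^n.
y''(x) has coefficient (n+2)(n+1) a_{n+2} at x^n;
x y'(x) has coefficient n a_n at x^n (shift);
-4 y(x) has coefficient -4 a_n at x^n.
Matching x^n: (n+2)(n+1) a_{n+2} + (n - 4) a_n = 0.
Thus a_{n+2} = (-n + 4) / ((n+1)(n+2)) * a_n.

Check with a_0 = -1, a_1 = 1 (apply the recurrence for n = 0, 1, 2, 3): a_0 = -1, a_1 = 1, a_2 = -2, a_3 = 1/2, a_4 = -1/3, a_5 = 1/40.

a_(n+2) = (-n + 4) / ((n+1)(n+2)) * a_n; check: a_0 = -1, a_1 = 1, a_2 = -2, a_3 = 1/2, a_4 = -1/3, a_5 = 1/40


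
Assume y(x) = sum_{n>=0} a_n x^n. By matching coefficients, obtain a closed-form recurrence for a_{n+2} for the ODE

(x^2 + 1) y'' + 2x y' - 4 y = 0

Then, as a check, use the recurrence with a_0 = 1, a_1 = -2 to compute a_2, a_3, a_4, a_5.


Substitute y = sum_n a_n x^n.
(1 + 1 x^2) y'' contributes (n+2)(n+1) a_{n+2} + n(n-1) a_n at x^n.
2 x y'(x) contributes 2 n a_n at x^n.
-4 y(x) contributes -4 a_n at x^n.
Matching x^n: (n+2)(n+1) a_{n+2} + (n(n-1) + 2 n - 4) a_n = 0.
Thus a_{n+2} = (-n(n-1) - 2 n + 4) / ((n+1)(n+2)) * a_n.

Check with a_0 = 1, a_1 = -2 (apply the recurrence for n = 0, 1, 2, 3): a_0 = 1, a_1 = -2, a_2 = 2, a_3 = -2/3, a_4 = -1/3, a_5 = 4/15.

a_(n+2) = (-n(n-1) - 2 n + 4) / ((n+1)(n+2)) * a_n; check: a_0 = 1, a_1 = -2, a_2 = 2, a_3 = -2/3, a_4 = -1/3, a_5 = 4/15


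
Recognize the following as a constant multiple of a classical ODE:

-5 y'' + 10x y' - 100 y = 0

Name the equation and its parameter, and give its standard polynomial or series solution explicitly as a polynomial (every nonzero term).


All three coefficients share the factor -5; dividing through by -5 gives  y'' - 2x y' + 20 y = 0.
This matches the Hermite equation y'' - 2x y' + 2n y = 0 with 2n = 20, so n = 10; the polynomial solution is H_10(x).
With y = sum_k a_k x^k, matching x^k gives (k+2)(k+1) a_{k+2} = 2(k - n) a_k = 2(k - 10) a_k. The right side vanishes at k = 10, so the series with the parity of 10 terminates at degree 10.
Standard normalization: leading coefficient of H_n is 2^n, so a_10 = 2^10 = 1024. Work downward with a_k = (k+1)(k+2) a_{k+2} / (2(k - n)):
  a_8 = (9)(10)(1024) / (2(8 - 10)) = 92160/(-4) = -23040
  a_6 = (7)(8)(-23040) / (2(6 - 10)) = -1290240/(-8) = 161280
  a_4 = (5)(6)(161280) / (2(4 - 10)) = 4838400/(-12) = -403200
  a_2 = (3)(4)(-403200) / (2(2 - 10)) = -4838400/(-16) = 302400
  a_0 = (1)(2)(302400) / (2(0 - 10)) = 604800/(-20) = -30240
Hence H_10(x) = 1024 x^10 - 23040 x^8 + 161280 x^6 - 403200 x^4 + 302400 x^2 - 30240.

H_10(x); series = 1024 x^10 - 23040 x^8 + 161280 x^6 - 403200 x^4 + 302400 x^2 - 30240


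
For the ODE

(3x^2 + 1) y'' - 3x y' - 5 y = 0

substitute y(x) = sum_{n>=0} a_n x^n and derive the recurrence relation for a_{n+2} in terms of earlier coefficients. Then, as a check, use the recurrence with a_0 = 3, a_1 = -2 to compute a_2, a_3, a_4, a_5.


Substitute y = sum_n a_n x^n.
(1 + 3 x^2) y'' contributes (n+2)(n+1) a_{n+2} + 3 n(n-1) a_n at x^n.
-3 x y'(x) contributes -3 n a_n at x^n.
-5 y(x) contributes -5 a_n at x^n.
Matching x^n: (n+2)(n+1) a_{n+2} + (3 n(n-1) - 3 n - 5) a_n = 0.
Thus a_{n+2} = (-3 n(n-1) + 3 n + 5) / ((n+1)(n+2)) * a_n.

Check with a_0 = 3, a_1 = -2 (apply the recurrence for n = 0, 1, 2, 3): a_0 = 3, a_1 = -2, a_2 = 15/2, a_3 = -8/3, a_4 = 25/8, a_5 = 8/15.

a_(n+2) = (-3 n(n-1) + 3 n + 5) / ((n+1)(n+2)) * a_n; check: a_0 = 3, a_1 = -2, a_2 = 15/2, a_3 = -8/3, a_4 = 25/8, a_5 = 8/15


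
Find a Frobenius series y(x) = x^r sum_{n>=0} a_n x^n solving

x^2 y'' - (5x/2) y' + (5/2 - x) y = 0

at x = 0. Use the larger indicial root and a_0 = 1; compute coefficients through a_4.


Write in Frobenius form y'' + (p(x)/x) y' + (q(x)/x^2) y = 0:
  p(x) = -5/2,  q(x) = 5/2 - x.
Indicial equation: r(r-1) + (-5/2) r + (5/2) = 0 -> roots r_1 = 5/2, r_2 = 1.
Take r = r_1 = 5/2. Let y(x) = x^r sum_{n>=0} a_n x^n with a_0 = 1.
Substitute y = x^r sum a_n x^n and match x^{r+n}. The recurrence is
  D(n) a_n - 1 a_{n-1} = 0,  where D(n) = (r+n)(r+n-1) + (-5/2)(r+n) + (5/2).
  a_n = 1 / D(n) * a_{n-1}.
Since the indicial polynomial factors as (r - r_1)(r - r_2), D(n) = (r_1 + n - r_1)(r_1 + n - r_2) = n(n + 3/2).
Evaluating step by step (a_0 = 1):
  n = 1: D(1) = 1(1 + 3/2) = 5/2; numerator = 1(1) = 1; a_1 = (1)/(5/2) = 2/5
  n = 2: D(2) = 2(2 + 3/2) = 7; numerator = 1(2/5) = 2/5; a_2 = (2/5)/(7) = 2/35
  n = 3: D(3) = 3(3 + 3/2) = 27/2; numerator = 1(2/35) = 2/35; a_3 = (2/35)/(27/2) = 4/945
  n = 4: D(4) = 4(4 + 3/2) = 22; numerator = 1(4/945) = 4/945; a_4 = (4/945)/(22) = 2/10395

r = 5/2; a_0 = 1; a_1 = 2/5; a_2 = 2/35; a_3 = 4/945; a_4 = 2/10395


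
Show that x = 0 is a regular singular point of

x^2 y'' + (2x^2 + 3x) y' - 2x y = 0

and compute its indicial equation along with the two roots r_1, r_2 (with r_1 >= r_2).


Divide by x^2 to reach normal form y'' + P_1(x) y' + P_2(x) y = 0 with P_1(x) = 2 + 3/x and P_2(x) = -2/x.
x = 0 is a singular point because the y'-coefficient 2 + 3/x has a pole at x = 0 and the y-coefficient -2/x has a pole at x = 0.
It is a regular singular point because x P_1(x) = p(x) = 2x + 3 and x^2 P_2(x) = q(x) = -2x are polynomials, hence analytic at x = 0.
p(0) = 3,  q(0) = 0.
Indicial equation: r(r-1) + p(0) r + q(0) = 0, i.e. r^2 + (p(0) - 1) r + q(0) = 0, i.e. r^2 + 2 r = 0.
Discriminant: (2)^2 - 4(0) = 4, so r = (-2 ± 2)/2.
Solving: r_1 = 0, r_2 = -2.

indicial: r^2 + 2 r = 0; roots r_1 = 0, r_2 = -2


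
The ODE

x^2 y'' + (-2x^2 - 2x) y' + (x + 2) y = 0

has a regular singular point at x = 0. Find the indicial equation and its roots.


Divide by x^2 to reach normal form y'' + P_1(x) y' + P_2(x) y = 0 with P_1(x) = -2 - 2/x and P_2(x) = 1/x + 2/x^2.
x = 0 is a singular point because the y'-coefficient -2 - 2/x has a pole at x = 0 and the y-coefficient 1/x + 2/x^2 has a pole at x = 0.
It is a regular singular point because x P_1(x) = p(x) = -2x - 2 and x^2 P_2(x) = q(x) = x + 2 are polynomials, hence analytic at x = 0.
p(0) = -2,  q(0) = 2.
Indicial equation: r(r-1) + p(0) r + q(0) = 0, i.e. r^2 + (p(0) - 1) r + q(0) = 0, i.e. r^2 - 3 r + 2 = 0.
Discriminant: (-3)^2 - 4(2) = 1, so r = (3 ± 1)/2.
Solving: r_1 = 2, r_2 = 1.

indicial: r^2 - 3 r + 2 = 0; roots r_1 = 2, r_2 = 1


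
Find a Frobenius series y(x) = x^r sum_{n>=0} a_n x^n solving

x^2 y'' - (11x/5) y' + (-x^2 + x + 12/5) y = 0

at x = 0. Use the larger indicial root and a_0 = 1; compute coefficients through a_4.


Write in Frobenius form y'' + (p(x)/x) y' + (q(x)/x^2) y = 0:
  p(x) = -11/5,  q(x) = -x^2 + x + 12/5.
Indicial equation: r(r-1) + (-11/5) r + (12/5) = 0 -> roots r_1 = 2, r_2 = 6/5.
Take r = r_1 = 2. Let y(x) = x^r sum_{n>=0} a_n x^n with a_0 = 1.
Substitute y = x^r sum a_n x^n and match x^{r+n}. The recurrence is
  D(n) a_n + 1 a_{n-1} - 1 a_{n-2} = 0,  where D(n) = (r+n)(r+n-1) + (-11/5)(r+n) + (12/5).
  a_n = [-1 a_{n-1} + 1 a_{n-2}] / D(n).
Since the indicial polynomial factors as (r - r_1)(r - r_2), D(n) = (r_1 + n - r_1)(r_1 + n - r_2) = n(n + 4/5).
Evaluating step by step (a_0 = 1):
  n = 1: D(1) = 1(1 + 4/5) = 9/5; numerator = -1(1) = -1; a_1 = (-1)/(9/5) = -5/9
  n = 2: D(2) = 2(2 + 4/5) = 28/5; numerator = -1(-5/9) + 1(1) = 14/9; a_2 = (14/9)/(28/5) = 5/18
  n = 3: D(3) = 3(3 + 4/5) = 57/5; numerator = -1(5/18) + 1(-5/9) = -5/6; a_3 = (-5/6)/(57/5) = -25/342
  n = 4: D(4) = 4(4 + 4/5) = 96/5; numerator = -1(-25/342) + 1(5/18) = 20/57; a_4 = (20/57)/(96/5) = 25/1368

r = 2; a_0 = 1; a_1 = -5/9; a_2 = 5/18; a_3 = -25/342; a_4 = 25/1368


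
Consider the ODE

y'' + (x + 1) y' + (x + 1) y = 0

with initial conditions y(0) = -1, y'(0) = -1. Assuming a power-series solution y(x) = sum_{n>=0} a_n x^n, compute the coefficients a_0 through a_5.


Ansatz: y(x) = sum_{n>=0} a_n x^n, so y'(x) = sum_{n>=1} n a_n x^(n-1) and y''(x) = sum_{n>=2} n(n-1) a_n x^(n-2).
Substitute into P(x) y'' + Q(x) y' + R(x) y = 0 with P(x) = 1, Q(x) = x + 1, R(x) = x + 1, and match powers of x.
Initial conditions: a_0 = -1, a_1 = -1.
Setting the coefficient of each power of x to zero and solving order by order (substituting the coefficients already found):
  x^0: 2 a_2 + a_1 + a_0 = 0  ->  2 a_2 = -a_1 - a_0 = 2  ->  a_2 = 1
  x^1: 6 a_3 + 2 a_2 + 2 a_1 + a_0 = 0  ->  6 a_3 = -2 a_2 - 2 a_1 - a_0 = 1  ->  a_3 = 1/6
  x^2: 12 a_4 + 3 a_3 + 3 a_2 + a_1 = 0  ->  12 a_4 = -3 a_3 - 3 a_2 - a_1 = -5/2  ->  a_4 = -5/24
  x^3: 20 a_5 + 4 a_4 + 4 a_3 + a_2 = 0  ->  20 a_5 = -4 a_4 - 4 a_3 - a_2 = -5/6  ->  a_5 = -1/24
Truncated series: y(x) = -1 - x + x^2 + (1/6) x^3 - (5/24) x^4 - (1/24) x^5 + O(x^6).

a_0 = -1; a_1 = -1; a_2 = 1; a_3 = 1/6; a_4 = -5/24; a_5 = -1/24


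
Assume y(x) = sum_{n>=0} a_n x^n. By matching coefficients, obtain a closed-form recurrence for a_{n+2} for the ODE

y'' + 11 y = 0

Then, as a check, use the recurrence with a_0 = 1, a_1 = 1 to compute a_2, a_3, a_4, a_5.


Substitute y = sum_n a_n x^n into y'' + (const) y = 0.
y''(x) = sum_{n>=0} (n+2)(n+1) a_{n+2} x^n.
The ODE becomes sum_n [(n+2)(n+1) a_{n+2} + 11 a_n] x^n = 0.
Setting each coefficient to zero gives the recurrence:
  (n+2)(n+1) a_{n+2} + 11 a_n = 0,
  a_{n+2} = -11 / ((n+1)(n+2)) a_n.

Check with a_0 = 1, a_1 = 1 (apply the recurrence for n = 0, 1, 2, 3): a_0 = 1, a_1 = 1, a_2 = -11/2, a_3 = -11/6, a_4 = 121/24, a_5 = 121/120.

a_{n+2} = -11/((n+1)(n+2)) * a_n; check: a_0 = 1, a_1 = 1, a_2 = -11/2, a_3 = -11/6, a_4 = 121/24, a_5 = 121/120


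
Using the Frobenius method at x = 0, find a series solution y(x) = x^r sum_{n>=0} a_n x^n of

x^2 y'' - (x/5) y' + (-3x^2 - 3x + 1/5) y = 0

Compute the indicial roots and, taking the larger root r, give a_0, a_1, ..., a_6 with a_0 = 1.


Write in Frobenius form y'' + (p(x)/x) y' + (q(x)/x^2) y = 0:
  p(x) = -1/5,  q(x) = -3x^2 - 3x + 1/5.
Indicial equation: r(r-1) + (-1/5) r + (1/5) = 0 -> roots r_1 = 1, r_2 = 1/5.
Take r = r_1 = 1. Let y(x) = x^r sum_{n>=0} a_n x^n with a_0 = 1.
Substitute y = x^r sum a_n x^n and match x^{r+n}. The recurrence is
  D(n) a_n - 3 a_{n-1} - 3 a_{n-2} = 0,  where D(n) = (r+n)(r+n-1) + (-1/5)(r+n) + (1/5).
  a_n = [3 a_{n-1} + 3 a_{n-2}] / D(n).
Since the indicial polynomial factors as (r - r_1)(r - r_2), D(n) = (r_1 + n - r_1)(r_1 + n - r_2) = n(n + 4/5).
Evaluating step by step (a_0 = 1):
  n = 1: D(1) = 1(1 + 4/5) = 9/5; numerator = 3(1) = 3; a_1 = (3)/(9/5) = 5/3
  n = 2: D(2) = 2(2 + 4/5) = 28/5; numerator = 3(5/3) + 3(1) = 8; a_2 = (8)/(28/5) = 10/7
  n = 3: D(3) = 3(3 + 4/5) = 57/5; numerator = 3(10/7) + 3(5/3) = 65/7; a_3 = (65/7)/(57/5) = 325/399
  n = 4: D(4) = 4(4 + 4/5) = 96/5; numerator = 3(325/399) + 3(10/7) = 895/133; a_4 = (895/133)/(96/5) = 4475/12768
  n = 5: D(5) = 5(5 + 4/5) = 29; numerator = 3(4475/12768) + 3(325/399) = 2125/608; a_5 = (2125/608)/(29) = 2125/17632
  n = 6: D(6) = 6(6 + 4/5) = 204/5; numerator = 3(2125/17632) + 3(4475/12768) = 5450/3857; a_6 = (5450/3857)/(204/5) = 13625/393414

r = 1; a_0 = 1; a_1 = 5/3; a_2 = 10/7; a_3 = 325/399; a_4 = 4475/12768; a_5 = 2125/17632; a_6 = 13625/393414


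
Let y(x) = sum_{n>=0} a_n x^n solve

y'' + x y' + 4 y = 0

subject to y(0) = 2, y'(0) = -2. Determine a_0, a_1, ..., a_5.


Ansatz: y(x) = sum_{n>=0} a_n x^n, so y'(x) = sum_{n>=1} n a_n x^(n-1) and y''(x) = sum_{n>=2} n(n-1) a_n x^(n-2).
Substitute into P(x) y'' + Q(x) y' + R(x) y = 0 with P(x) = 1, Q(x) = x, R(x) = 4, and match powers of x.
Initial conditions: a_0 = 2, a_1 = -2.
Setting the coefficient of each power of x to zero and solving order by order (substituting the coefficients already found):
  x^0: 2 a_2 + 4 a_0 = 0  ->  2 a_2 = -4 a_0 = -8  ->  a_2 = -4
  x^1: 6 a_3 + 5 a_1 = 0  ->  6 a_3 = -5 a_1 = 10  ->  a_3 = 5/3
  x^2: 12 a_4 + 6 a_2 = 0  ->  12 a_4 = -6 a_2 = 24  ->  a_4 = 2
  x^3: 20 a_5 + 7 a_3 = 0  ->  20 a_5 = -7 a_3 = -35/3  ->  a_5 = -7/12
Truncated series: y(x) = 2 - 2 x - 4 x^2 + (5/3) x^3 + 2 x^4 - (7/12) x^5 + O(x^6).

a_0 = 2; a_1 = -2; a_2 = -4; a_3 = 5/3; a_4 = 2; a_5 = -7/12


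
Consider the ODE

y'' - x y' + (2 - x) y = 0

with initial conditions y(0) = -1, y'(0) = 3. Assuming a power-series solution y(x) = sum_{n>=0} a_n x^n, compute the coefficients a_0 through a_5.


Ansatz: y(x) = sum_{n>=0} a_n x^n, so y'(x) = sum_{n>=1} n a_n x^(n-1) and y''(x) = sum_{n>=2} n(n-1) a_n x^(n-2).
Substitute into P(x) y'' + Q(x) y' + R(x) y = 0 with P(x) = 1, Q(x) = -x, R(x) = 2 - x, and match powers of x.
Initial conditions: a_0 = -1, a_1 = 3.
Setting the coefficient of each power of x to zero and solving order by order (substituting the coefficients already found):
  x^0: 2 a_2 + 2 a_0 = 0  ->  2 a_2 = -2 a_0 = 2  ->  a_2 = 1
  x^1: 6 a_3 + a_1 - a_0 = 0  ->  6 a_3 = -a_1 + a_0 = -4  ->  a_3 = -2/3
  x^2: 12 a_4 - a_1 = 0  ->  12 a_4 = a_1 = 3  ->  a_4 = 1/4
  x^3: 20 a_5 - a_3 - a_2 = 0  ->  20 a_5 = a_3 + a_2 = 1/3  ->  a_5 = 1/60
Truncated series: y(x) = -1 + 3 x + x^2 - (2/3) x^3 + (1/4) x^4 + (1/60) x^5 + O(x^6).

a_0 = -1; a_1 = 3; a_2 = 1; a_3 = -2/3; a_4 = 1/4; a_5 = 1/60


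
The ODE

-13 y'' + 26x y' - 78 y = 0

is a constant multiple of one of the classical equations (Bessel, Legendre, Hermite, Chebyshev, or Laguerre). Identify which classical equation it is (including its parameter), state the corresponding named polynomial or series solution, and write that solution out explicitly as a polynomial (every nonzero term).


All three coefficients share the factor -13; dividing through by -13 gives  y'' - 2x y' + 6 y = 0.
This matches the Hermite equation y'' - 2x y' + 2n y = 0 with 2n = 6, so n = 3; the polynomial solution is H_3(x).
With y = sum_k a_k x^k, matching x^k gives (k+2)(k+1) a_{k+2} = 2(k - n) a_k = 2(k - 3) a_k. The right side vanishes at k = 3, so the series with the parity of 3 terminates at degree 3.
Standard normalization: leading coefficient of H_n is 2^n, so a_3 = 2^3 = 8. Work downward with a_k = (k+1)(k+2) a_{k+2} / (2(k - n)):
  a_1 = (2)(3)(8) / (2(1 - 3)) = 48/(-4) = -12
Hence H_3(x) = 8 x^3 - 12 x.

H_3(x); series = 8 x^3 - 12 x


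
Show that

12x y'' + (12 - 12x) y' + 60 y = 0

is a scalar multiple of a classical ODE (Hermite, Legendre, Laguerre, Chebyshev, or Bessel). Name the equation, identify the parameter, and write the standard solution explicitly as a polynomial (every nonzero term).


All three coefficients share the factor 12; dividing through by 12 gives  x y'' + (1 - x) y' + 5 y = 0.
This matches the Laguerre equation x y'' + (1 - x) y' + n y = 0 with n = 5; the polynomial solution is L_5(x).
With y = sum_k a_k x^k, matching x^k gives (k+1)k a_{k+1} + (k+1) a_{k+1} - k a_k + n a_k = 0, i.e. (k+1)^2 a_{k+1} = (k - n) a_k = (k - 5) a_k. The right side vanishes at k = 5, so the series terminates at degree 5.
Standard normalization L_n(0) = 1 gives a_0 = 1. Work upward with a_{k+1} = (k - 5) a_k / (k+1)^2:
  a_1 = (0 - 5)(1) / 1^2 = -5/1 = -5
  a_2 = (1 - 5)(-5) / 2^2 = 20/4 = 5
  a_3 = (2 - 5)(5) / 3^2 = -15/9 = -5/3
  a_4 = (3 - 5)(-5/3) / 4^2 = (10/3)/16 = 5/24
  a_5 = (4 - 5)(5/24) / 5^2 = (-5/24)/25 = -1/120
Hence L_5(x) = -x^5/120 + 5 x^4/24 - 5 x^3/3 + 5 x^2 - 5 x + 1.

L_5(x); series = -x^5/120 + 5 x^4/24 - 5 x^3/3 + 5 x^2 - 5 x + 1


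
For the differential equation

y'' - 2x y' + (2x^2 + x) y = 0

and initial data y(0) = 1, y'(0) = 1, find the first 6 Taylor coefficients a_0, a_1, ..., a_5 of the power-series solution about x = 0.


Ansatz: y(x) = sum_{n>=0} a_n x^n, so y'(x) = sum_{n>=1} n a_n x^(n-1) and y''(x) = sum_{n>=2} n(n-1) a_n x^(n-2).
Substitute into P(x) y'' + Q(x) y' + R(x) y = 0 with P(x) = 1, Q(x) = -2x, R(x) = 2x^2 + x, and match powers of x.
Initial conditions: a_0 = 1, a_1 = 1.
Setting the coefficient of each power of x to zero and solving order by order (substituting the coefficients already found):
  x^0: 2 a_2 = 0  ->  a_2 = 0
  x^1: 6 a_3 - 2 a_1 + a_0 = 0  ->  6 a_3 = 2 a_1 - a_0 = 1  ->  a_3 = 1/6
  x^2: 12 a_4 - 4 a_2 + a_1 + 2 a_0 = 0  ->  12 a_4 = 4 a_2 - a_1 - 2 a_0 = -3  ->  a_4 = -1/4
  x^3: 20 a_5 - 6 a_3 + a_2 + 2 a_1 = 0  ->  20 a_5 = 6 a_3 - a_2 - 2 a_1 = -1  ->  a_5 = -1/20
Truncated series: y(x) = 1 + x + (1/6) x^3 - (1/4) x^4 - (1/20) x^5 + O(x^6).

a_0 = 1; a_1 = 1; a_2 = 0; a_3 = 1/6; a_4 = -1/4; a_5 = -1/20


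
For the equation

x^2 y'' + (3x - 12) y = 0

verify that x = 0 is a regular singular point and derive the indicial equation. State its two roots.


Divide by x^2 to reach normal form y'' + P_1(x) y' + P_2(x) y = 0 with P_1(x) = 0 and P_2(x) = 3/x - 12/x^2.
x = 0 is a singular point because the y-coefficient 3/x - 12/x^2 has a pole at x = 0.
It is a regular singular point because x P_1(x) = p(x) = 0 and x^2 P_2(x) = q(x) = 3x - 12 are polynomials, hence analytic at x = 0.
p(0) = 0,  q(0) = -12.
Indicial equation: r(r-1) + p(0) r + q(0) = 0, i.e. r^2 + (p(0) - 1) r + q(0) = 0, i.e. r^2 - 1 r - 12 = 0.
Discriminant: (-1)^2 - 4(-12) = 49, so r = (1 ± 7)/2.
Solving: r_1 = 4, r_2 = -3.

indicial: r^2 - 1 r - 12 = 0; roots r_1 = 4, r_2 = -3


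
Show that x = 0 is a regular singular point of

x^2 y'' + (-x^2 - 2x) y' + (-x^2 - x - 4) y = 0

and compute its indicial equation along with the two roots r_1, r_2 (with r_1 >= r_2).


Divide by x^2 to reach normal form y'' + P_1(x) y' + P_2(x) y = 0 with P_1(x) = -1 - 2/x and P_2(x) = -1 - 1/x - 4/x^2.
x = 0 is a singular point because the y'-coefficient -1 - 2/x has a pole at x = 0 and the y-coefficient -1 - 1/x - 4/x^2 has a pole at x = 0.
It is a regular singular point because x P_1(x) = p(x) = -x - 2 and x^2 P_2(x) = q(x) = -x^2 - x - 4 are polynomials, hence analytic at x = 0.
p(0) = -2,  q(0) = -4.
Indicial equation: r(r-1) + p(0) r + q(0) = 0, i.e. r^2 + (p(0) - 1) r + q(0) = 0, i.e. r^2 - 3 r - 4 = 0.
Discriminant: (-3)^2 - 4(-4) = 25, so r = (3 ± 5)/2.
Solving: r_1 = 4, r_2 = -1.

indicial: r^2 - 3 r - 4 = 0; roots r_1 = 4, r_2 = -1


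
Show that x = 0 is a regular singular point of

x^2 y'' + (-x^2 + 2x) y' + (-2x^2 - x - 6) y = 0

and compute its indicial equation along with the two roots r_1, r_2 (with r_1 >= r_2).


Divide by x^2 to reach normal form y'' + P_1(x) y' + P_2(x) y = 0 with P_1(x) = -1 + 2/x and P_2(x) = -2 - 1/x - 6/x^2.
x = 0 is a singular point because the y'-coefficient -1 + 2/x has a pole at x = 0 and the y-coefficient -2 - 1/x - 6/x^2 has a pole at x = 0.
It is a regular singular point because x P_1(x) = p(x) = 2 - x and x^2 P_2(x) = q(x) = -2x^2 - x - 6 are polynomials, hence analytic at x = 0.
p(0) = 2,  q(0) = -6.
Indicial equation: r(r-1) + p(0) r + q(0) = 0, i.e. r^2 + (p(0) - 1) r + q(0) = 0, i.e. r^2 + 1 r - 6 = 0.
Discriminant: (1)^2 - 4(-6) = 25, so r = (-1 ± 5)/2.
Solving: r_1 = 2, r_2 = -3.

indicial: r^2 + 1 r - 6 = 0; roots r_1 = 2, r_2 = -3


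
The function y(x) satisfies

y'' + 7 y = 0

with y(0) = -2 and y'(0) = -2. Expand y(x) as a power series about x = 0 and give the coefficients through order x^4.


Ansatz: y(x) = sum_{n>=0} a_n x^n, so y'(x) = sum_{n>=1} n a_n x^(n-1) and y''(x) = sum_{n>=2} n(n-1) a_n x^(n-2).
Substitute into P(x) y'' + Q(x) y' + R(x) y = 0 with P(x) = 1, Q(x) = 0, R(x) = 7, and match powers of x.
Initial conditions: a_0 = -2, a_1 = -2.
Setting the coefficient of each power of x to zero and solving order by order (substituting the coefficients already found):
  x^0: 2 a_2 + 7 a_0 = 0  ->  2 a_2 = -7 a_0 = 14  ->  a_2 = 7
  x^1: 6 a_3 + 7 a_1 = 0  ->  6 a_3 = -7 a_1 = 14  ->  a_3 = 7/3
  x^2: 12 a_4 + 7 a_2 = 0  ->  12 a_4 = -7 a_2 = -49  ->  a_4 = -49/12
Truncated series: y(x) = -2 - 2 x + 7 x^2 + (7/3) x^3 - (49/12) x^4 + O(x^5).

a_0 = -2; a_1 = -2; a_2 = 7; a_3 = 7/3; a_4 = -49/12


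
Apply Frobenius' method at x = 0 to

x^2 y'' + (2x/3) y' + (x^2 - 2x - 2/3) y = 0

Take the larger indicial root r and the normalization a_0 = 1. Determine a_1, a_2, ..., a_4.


Write in Frobenius form y'' + (p(x)/x) y' + (q(x)/x^2) y = 0:
  p(x) = 2/3,  q(x) = x^2 - 2x - 2/3.
Indicial equation: r(r-1) + (2/3) r + (-2/3) = 0 -> roots r_1 = 1, r_2 = -2/3.
Take r = r_1 = 1. Let y(x) = x^r sum_{n>=0} a_n x^n with a_0 = 1.
Substitute y = x^r sum a_n x^n and match x^{r+n}. The recurrence is
  D(n) a_n - 2 a_{n-1} + 1 a_{n-2} = 0,  where D(n) = (r+n)(r+n-1) + (2/3)(r+n) + (-2/3).
  a_n = [2 a_{n-1} - 1 a_{n-2}] / D(n).
Since the indicial polynomial factors as (r - r_1)(r - r_2), D(n) = (r_1 + n - r_1)(r_1 + n - r_2) = n(n + 5/3).
Evaluating step by step (a_0 = 1):
  n = 1: D(1) = 1(1 + 5/3) = 8/3; numerator = 2(1) = 2; a_1 = (2)/(8/3) = 3/4
  n = 2: D(2) = 2(2 + 5/3) = 22/3; numerator = 2(3/4) - 1(1) = 1/2; a_2 = (1/2)/(22/3) = 3/44
  n = 3: D(3) = 3(3 + 5/3) = 14; numerator = 2(3/44) - 1(3/4) = -27/44; a_3 = (-27/44)/(14) = -27/616
  n = 4: D(4) = 4(4 + 5/3) = 68/3; numerator = 2(-27/616) - 1(3/44) = -12/77; a_4 = (-12/77)/(68/3) = -9/1309

r = 1; a_0 = 1; a_1 = 3/4; a_2 = 3/44; a_3 = -27/616; a_4 = -9/1309


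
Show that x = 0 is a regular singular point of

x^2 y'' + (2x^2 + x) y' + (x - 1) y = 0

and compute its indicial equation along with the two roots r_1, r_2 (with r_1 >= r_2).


Divide by x^2 to reach normal form y'' + P_1(x) y' + P_2(x) y = 0 with P_1(x) = 2 + 1/x and P_2(x) = 1/x - 1/x^2.
x = 0 is a singular point because the y'-coefficient 2 + 1/x has a pole at x = 0 and the y-coefficient 1/x - 1/x^2 has a pole at x = 0.
It is a regular singular point because x P_1(x) = p(x) = 2x + 1 and x^2 P_2(x) = q(x) = x - 1 are polynomials, hence analytic at x = 0.
p(0) = 1,  q(0) = -1.
Indicial equation: r(r-1) + p(0) r + q(0) = 0, i.e. r^2 + (p(0) - 1) r + q(0) = 0, i.e. r^2 - 1 = 0.
Discriminant: (0)^2 - 4(-1) = 4, so r = (0 ± 2)/2.
Solving: r_1 = 1, r_2 = -1.

indicial: r^2 - 1 = 0; roots r_1 = 1, r_2 = -1


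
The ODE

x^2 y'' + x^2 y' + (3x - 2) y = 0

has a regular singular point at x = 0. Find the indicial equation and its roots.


Divide by x^2 to reach normal form y'' + P_1(x) y' + P_2(x) y = 0 with P_1(x) = 1 and P_2(x) = 3/x - 2/x^2.
x = 0 is a singular point because the y-coefficient 3/x - 2/x^2 has a pole at x = 0.
It is a regular singular point because x P_1(x) = p(x) = x and x^2 P_2(x) = q(x) = 3x - 2 are polynomials, hence analytic at x = 0.
p(0) = 0,  q(0) = -2.
Indicial equation: r(r-1) + p(0) r + q(0) = 0, i.e. r^2 + (p(0) - 1) r + q(0) = 0, i.e. r^2 - 1 r - 2 = 0.
Discriminant: (-1)^2 - 4(-2) = 9, so r = (1 ± 3)/2.
Solving: r_1 = 2, r_2 = -1.

indicial: r^2 - 1 r - 2 = 0; roots r_1 = 2, r_2 = -1


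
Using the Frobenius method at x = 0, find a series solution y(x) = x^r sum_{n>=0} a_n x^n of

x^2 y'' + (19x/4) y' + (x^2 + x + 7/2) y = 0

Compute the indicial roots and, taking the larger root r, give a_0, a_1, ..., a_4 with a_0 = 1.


Write in Frobenius form y'' + (p(x)/x) y' + (q(x)/x^2) y = 0:
  p(x) = 19/4,  q(x) = x^2 + x + 7/2.
Indicial equation: r(r-1) + (19/4) r + (7/2) = 0 -> roots r_1 = -7/4, r_2 = -2.
Take r = r_1 = -7/4. Let y(x) = x^r sum_{n>=0} a_n x^n with a_0 = 1.
Substitute y = x^r sum a_n x^n and match x^{r+n}. The recurrence is
  D(n) a_n + 1 a_{n-1} + 1 a_{n-2} = 0,  where D(n) = (r+n)(r+n-1) + (19/4)(r+n) + (7/2).
  a_n = [-1 a_{n-1} - 1 a_{n-2}] / D(n).
Since the indicial polynomial factors as (r - r_1)(r - r_2), D(n) = (r_1 + n - r_1)(r_1 + n - r_2) = n(n + 1/4).
Evaluating step by step (a_0 = 1):
  n = 1: D(1) = 1(1 + 1/4) = 5/4; numerator = -1(1) = -1; a_1 = (-1)/(5/4) = -4/5
  n = 2: D(2) = 2(2 + 1/4) = 9/2; numerator = -1(-4/5) - 1(1) = -1/5; a_2 = (-1/5)/(9/2) = -2/45
  n = 3: D(3) = 3(3 + 1/4) = 39/4; numerator = -1(-2/45) - 1(-4/5) = 38/45; a_3 = (38/45)/(39/4) = 152/1755
  n = 4: D(4) = 4(4 + 1/4) = 17; numerator = -1(152/1755) - 1(-2/45) = -74/1755; a_4 = (-74/1755)/(17) = -74/29835

r = -7/4; a_0 = 1; a_1 = -4/5; a_2 = -2/45; a_3 = 152/1755; a_4 = -74/29835


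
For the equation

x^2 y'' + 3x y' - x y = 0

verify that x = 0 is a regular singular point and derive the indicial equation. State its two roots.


Divide by x^2 to reach normal form y'' + P_1(x) y' + P_2(x) y = 0 with P_1(x) = 3/x and P_2(x) = -1/x.
x = 0 is a singular point because the y'-coefficient 3/x has a pole at x = 0 and the y-coefficient -1/x has a pole at x = 0.
It is a regular singular point because x P_1(x) = p(x) = 3 and x^2 P_2(x) = q(x) = -x are polynomials, hence analytic at x = 0.
p(0) = 3,  q(0) = 0.
Indicial equation: r(r-1) + p(0) r + q(0) = 0, i.e. r^2 + (p(0) - 1) r + q(0) = 0, i.e. r^2 + 2 r = 0.
Discriminant: (2)^2 - 4(0) = 4, so r = (-2 ± 2)/2.
Solving: r_1 = 0, r_2 = -2.

indicial: r^2 + 2 r = 0; roots r_1 = 0, r_2 = -2


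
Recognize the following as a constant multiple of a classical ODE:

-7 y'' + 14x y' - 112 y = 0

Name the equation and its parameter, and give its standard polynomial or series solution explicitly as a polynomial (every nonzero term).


All three coefficients share the factor -7; dividing through by -7 gives  y'' - 2x y' + 16 y = 0.
This matches the Hermite equation y'' - 2x y' + 2n y = 0 with 2n = 16, so n = 8; the polynomial solution is H_8(x).
With y = sum_k a_k x^k, matching x^k gives (k+2)(k+1) a_{k+2} = 2(k - n) a_k = 2(k - 8) a_k. The right side vanishes at k = 8, so the series with the parity of 8 terminates at degree 8.
Standard normalization: leading coefficient of H_n is 2^n, so a_8 = 2^8 = 256. Work downward with a_k = (k+1)(k+2) a_{k+2} / (2(k - n)):
  a_6 = (7)(8)(256) / (2(6 - 8)) = 14336/(-4) = -3584
  a_4 = (5)(6)(-3584) / (2(4 - 8)) = -107520/(-8) = 13440
  a_2 = (3)(4)(13440) / (2(2 - 8)) = 161280/(-12) = -13440
  a_0 = (1)(2)(-13440) / (2(0 - 8)) = -26880/(-16) = 1680
Hence H_8(x) = 256 x^8 - 3584 x^6 + 13440 x^4 - 13440 x^2 + 1680.

H_8(x); series = 256 x^8 - 3584 x^6 + 13440 x^4 - 13440 x^2 + 1680


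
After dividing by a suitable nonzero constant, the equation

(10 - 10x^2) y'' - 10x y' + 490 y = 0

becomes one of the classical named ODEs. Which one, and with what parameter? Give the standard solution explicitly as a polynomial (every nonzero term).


All three coefficients share the factor 10; dividing through by 10 gives  (1 - x^2) y'' - x y' + 49 y = 0.
This matches the Chebyshev equation (1 - x^2) y'' - x y' + n^2 y = 0 (note the -x y' term, not -2x y') with n^2 = 49, so n = 7; the polynomial solution is T_7(x).
With y = sum_k a_k x^k, matching x^k gives (k+2)(k+1) a_{k+2} = (k^2 - n^2) a_k = (k - 7)(k + 7) a_k. The right side vanishes at k = 7, so the series with the parity of 7 terminates at degree 7.
Standard normalization: leading coefficient of T_n is 2^(n-1), so a_7 = 2^6 = 64. Work downward with a_k = (k+1)(k+2) a_{k+2} / ((k - 7)(k + 7)):
  a_5 = (6)(7)(64) / ((5 - 7)(5 + 7)) = 2688/(-24) = -112
  a_3 = (4)(5)(-112) / ((3 - 7)(3 + 7)) = -2240/(-40) = 56
  a_1 = (2)(3)(56) / ((1 - 7)(1 + 7)) = 336/(-48) = -7
Hence T_7(x) = 64 x^7 - 112 x^5 + 56 x^3 - 7 x.

T_7(x); series = 64 x^7 - 112 x^5 + 56 x^3 - 7 x


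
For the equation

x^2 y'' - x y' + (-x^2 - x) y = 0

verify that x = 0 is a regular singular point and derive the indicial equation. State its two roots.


Divide by x^2 to reach normal form y'' + P_1(x) y' + P_2(x) y = 0 with P_1(x) = -1/x and P_2(x) = -1 - 1/x.
x = 0 is a singular point because the y'-coefficient -1/x has a pole at x = 0 and the y-coefficient -1 - 1/x has a pole at x = 0.
It is a regular singular point because x P_1(x) = p(x) = -1 and x^2 P_2(x) = q(x) = -x^2 - x are polynomials, hence analytic at x = 0.
p(0) = -1,  q(0) = 0.
Indicial equation: r(r-1) + p(0) r + q(0) = 0, i.e. r^2 + (p(0) - 1) r + q(0) = 0, i.e. r^2 - 2 r = 0.
Discriminant: (-2)^2 - 4(0) = 4, so r = (2 ± 2)/2.
Solving: r_1 = 2, r_2 = 0.

indicial: r^2 - 2 r = 0; roots r_1 = 2, r_2 = 0


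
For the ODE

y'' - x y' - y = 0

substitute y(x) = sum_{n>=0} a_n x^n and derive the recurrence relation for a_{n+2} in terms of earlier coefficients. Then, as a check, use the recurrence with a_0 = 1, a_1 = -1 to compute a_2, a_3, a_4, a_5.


Substitute y = sum_n a_n x^n.
y''(x) has coefficient (n+2)(n+1) a_{n+2} at x^n;
-x y'(x) has coefficient -n a_n at x^n (shift);
-y(x) has coefficient -1 a_n at x^n.
Matching x^n: (n+2)(n+1) a_{n+2} + (-n - 1) a_n = 0.
Thus a_{n+2} = (n + 1) / ((n+1)(n+2)) * a_n.

Check with a_0 = 1, a_1 = -1 (apply the recurrence for n = 0, 1, 2, 3): a_0 = 1, a_1 = -1, a_2 = 1/2, a_3 = -1/3, a_4 = 1/8, a_5 = -1/15.

a_(n+2) = (n + 1) / ((n+1)(n+2)) * a_n; check: a_0 = 1, a_1 = -1, a_2 = 1/2, a_3 = -1/3, a_4 = 1/8, a_5 = -1/15


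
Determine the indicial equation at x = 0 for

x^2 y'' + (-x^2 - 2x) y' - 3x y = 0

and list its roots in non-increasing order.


Divide by x^2 to reach normal form y'' + P_1(x) y' + P_2(x) y = 0 with P_1(x) = -1 - 2/x and P_2(x) = -3/x.
x = 0 is a singular point because the y'-coefficient -1 - 2/x has a pole at x = 0 and the y-coefficient -3/x has a pole at x = 0.
It is a regular singular point because x P_1(x) = p(x) = -x - 2 and x^2 P_2(x) = q(x) = -3x are polynomials, hence analytic at x = 0.
p(0) = -2,  q(0) = 0.
Indicial equation: r(r-1) + p(0) r + q(0) = 0, i.e. r^2 + (p(0) - 1) r + q(0) = 0, i.e. r^2 - 3 r = 0.
Discriminant: (-3)^2 - 4(0) = 9, so r = (3 ± 3)/2.
Solving: r_1 = 3, r_2 = 0.

indicial: r^2 - 3 r = 0; roots r_1 = 3, r_2 = 0


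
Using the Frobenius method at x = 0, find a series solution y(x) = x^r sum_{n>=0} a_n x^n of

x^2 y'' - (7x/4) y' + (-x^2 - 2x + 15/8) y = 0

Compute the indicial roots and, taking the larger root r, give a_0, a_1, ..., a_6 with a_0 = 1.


Write in Frobenius form y'' + (p(x)/x) y' + (q(x)/x^2) y = 0:
  p(x) = -7/4,  q(x) = -x^2 - 2x + 15/8.
Indicial equation: r(r-1) + (-7/4) r + (15/8) = 0 -> roots r_1 = 3/2, r_2 = 5/4.
Take r = r_1 = 3/2. Let y(x) = x^r sum_{n>=0} a_n x^n with a_0 = 1.
Substitute y = x^r sum a_n x^n and match x^{r+n}. The recurrence is
  D(n) a_n - 2 a_{n-1} - 1 a_{n-2} = 0,  where D(n) = (r+n)(r+n-1) + (-7/4)(r+n) + (15/8).
  a_n = [2 a_{n-1} + 1 a_{n-2}] / D(n).
Since the indicial polynomial factors as (r - r_1)(r - r_2), D(n) = (r_1 + n - r_1)(r_1 + n - r_2) = n(n + 1/4).
Evaluating step by step (a_0 = 1):
  n = 1: D(1) = 1(1 + 1/4) = 5/4; numerator = 2(1) = 2; a_1 = (2)/(5/4) = 8/5
  n = 2: D(2) = 2(2 + 1/4) = 9/2; numerator = 2(8/5) + 1(1) = 21/5; a_2 = (21/5)/(9/2) = 14/15
  n = 3: D(3) = 3(3 + 1/4) = 39/4; numerator = 2(14/15) + 1(8/5) = 52/15; a_3 = (52/15)/(39/4) = 16/45
  n = 4: D(4) = 4(4 + 1/4) = 17; numerator = 2(16/45) + 1(14/15) = 74/45; a_4 = (74/45)/(17) = 74/765
  n = 5: D(5) = 5(5 + 1/4) = 105/4; numerator = 2(74/765) + 1(16/45) = 28/51; a_5 = (28/51)/(105/4) = 16/765
  n = 6: D(6) = 6(6 + 1/4) = 75/2; numerator = 2(16/765) + 1(74/765) = 106/765; a_6 = (106/765)/(75/2) = 212/57375

r = 3/2; a_0 = 1; a_1 = 8/5; a_2 = 14/15; a_3 = 16/45; a_4 = 74/765; a_5 = 16/765; a_6 = 212/57375


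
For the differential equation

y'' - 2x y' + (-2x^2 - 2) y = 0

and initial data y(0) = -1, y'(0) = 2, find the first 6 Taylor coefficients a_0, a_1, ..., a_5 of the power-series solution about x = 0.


Ansatz: y(x) = sum_{n>=0} a_n x^n, so y'(x) = sum_{n>=1} n a_n x^(n-1) and y''(x) = sum_{n>=2} n(n-1) a_n x^(n-2).
Substitute into P(x) y'' + Q(x) y' + R(x) y = 0 with P(x) = 1, Q(x) = -2x, R(x) = -2x^2 - 2, and match powers of x.
Initial conditions: a_0 = -1, a_1 = 2.
Setting the coefficient of each power of x to zero and solving order by order (substituting the coefficients already found):
  x^0: 2 a_2 - 2 a_0 = 0  ->  2 a_2 = 2 a_0 = -2  ->  a_2 = -1
  x^1: 6 a_3 - 4 a_1 = 0  ->  6 a_3 = 4 a_1 = 8  ->  a_3 = 4/3
  x^2: 12 a_4 - 6 a_2 - 2 a_0 = 0  ->  12 a_4 = 6 a_2 + 2 a_0 = -8  ->  a_4 = -2/3
  x^3: 20 a_5 - 8 a_3 - 2 a_1 = 0  ->  20 a_5 = 8 a_3 + 2 a_1 = 44/3  ->  a_5 = 11/15
Truncated series: y(x) = -1 + 2 x - x^2 + (4/3) x^3 - (2/3) x^4 + (11/15) x^5 + O(x^6).

a_0 = -1; a_1 = 2; a_2 = -1; a_3 = 4/3; a_4 = -2/3; a_5 = 11/15


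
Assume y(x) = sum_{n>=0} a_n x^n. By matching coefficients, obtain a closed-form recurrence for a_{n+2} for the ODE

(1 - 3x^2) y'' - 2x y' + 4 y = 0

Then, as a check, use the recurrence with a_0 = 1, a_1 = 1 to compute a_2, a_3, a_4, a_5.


Substitute y = sum_n a_n x^n.
(1 - 3 x^2) y'' contributes (n+2)(n+1) a_{n+2} - 3 n(n-1) a_n at x^n.
-2 x y'(x) contributes -2 n a_n at x^n.
4 y(x) contributes 4 a_n at x^n.
Matching x^n: (n+2)(n+1) a_{n+2} + (-3 n(n-1) - 2 n + 4) a_n = 0.
Thus a_{n+2} = (3 n(n-1) + 2 n - 4) / ((n+1)(n+2)) * a_n.

Check with a_0 = 1, a_1 = 1 (apply the recurrence for n = 0, 1, 2, 3): a_0 = 1, a_1 = 1, a_2 = -2, a_3 = -1/3, a_4 = -1, a_5 = -1/3.

a_(n+2) = (3 n(n-1) + 2 n - 4) / ((n+1)(n+2)) * a_n; check: a_0 = 1, a_1 = 1, a_2 = -2, a_3 = -1/3, a_4 = -1, a_5 = -1/3


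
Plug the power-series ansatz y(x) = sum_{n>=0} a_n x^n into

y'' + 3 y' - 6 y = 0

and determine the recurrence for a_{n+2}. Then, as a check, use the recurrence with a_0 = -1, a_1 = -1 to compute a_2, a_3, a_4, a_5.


Substitute y = sum_n a_n x^n.
y''(x) has coefficient (n+2)(n+1) a_{n+2} at x^n;
3 y'(x) has coefficient 3 (n+1) a_{n+1} at x^n;
-6 y(x) has coefficient -6 a_n at x^n.
Matching x^n: (n+2)(n+1) a_{n+2} + 3 (n+1) a_{n+1} - 6 a_n = 0.
Thus a_{n+2} = [-3 (n+1) a_{n+1} + 6 a_n] / ((n+1)(n+2)).

Check with a_0 = -1, a_1 = -1 (apply the recurrence for n = 0, 1, 2, 3): a_0 = -1, a_1 = -1, a_2 = -3/2, a_3 = 1/2, a_4 = -9/8, a_5 = 33/40.

a_(n+2) = [-3 (n+1) a_(n+1) + 6 a_n] / ((n+1)(n+2)); check: a_0 = -1, a_1 = -1, a_2 = -3/2, a_3 = 1/2, a_4 = -9/8, a_5 = 33/40


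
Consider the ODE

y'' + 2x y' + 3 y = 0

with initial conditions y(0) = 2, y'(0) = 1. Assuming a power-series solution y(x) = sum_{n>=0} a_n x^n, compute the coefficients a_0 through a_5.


Ansatz: y(x) = sum_{n>=0} a_n x^n, so y'(x) = sum_{n>=1} n a_n x^(n-1) and y''(x) = sum_{n>=2} n(n-1) a_n x^(n-2).
Substitute into P(x) y'' + Q(x) y' + R(x) y = 0 with P(x) = 1, Q(x) = 2x, R(x) = 3, and match powers of x.
Initial conditions: a_0 = 2, a_1 = 1.
Setting the coefficient of each power of x to zero and solving order by order (substituting the coefficients already found):
  x^0: 2 a_2 + 3 a_0 = 0  ->  2 a_2 = -3 a_0 = -6  ->  a_2 = -3
  x^1: 6 a_3 + 5 a_1 = 0  ->  6 a_3 = -5 a_1 = -5  ->  a_3 = -5/6
  x^2: 12 a_4 + 7 a_2 = 0  ->  12 a_4 = -7 a_2 = 21  ->  a_4 = 7/4
  x^3: 20 a_5 + 9 a_3 = 0  ->  20 a_5 = -9 a_3 = 15/2  ->  a_5 = 3/8
Truncated series: y(x) = 2 + x - 3 x^2 - (5/6) x^3 + (7/4) x^4 + (3/8) x^5 + O(x^6).

a_0 = 2; a_1 = 1; a_2 = -3; a_3 = -5/6; a_4 = 7/4; a_5 = 3/8


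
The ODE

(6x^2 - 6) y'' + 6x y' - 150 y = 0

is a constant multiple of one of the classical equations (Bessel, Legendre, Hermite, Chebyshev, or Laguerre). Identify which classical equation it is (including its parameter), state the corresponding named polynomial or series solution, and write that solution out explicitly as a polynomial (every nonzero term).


All three coefficients share the factor -6; dividing through by -6 gives  (1 - x^2) y'' - x y' + 25 y = 0.
This matches the Chebyshev equation (1 - x^2) y'' - x y' + n^2 y = 0 (note the -x y' term, not -2x y') with n^2 = 25, so n = 5; the polynomial solution is T_5(x).
With y = sum_k a_k x^k, matching x^k gives (k+2)(k+1) a_{k+2} = (k^2 - n^2) a_k = (k - 5)(k + 5) a_k. The right side vanishes at k = 5, so the series with the parity of 5 terminates at degree 5.
Standard normalization: leading coefficient of T_n is 2^(n-1), so a_5 = 2^4 = 16. Work downward with a_k = (k+1)(k+2) a_{k+2} / ((k - 5)(k + 5)):
  a_3 = (4)(5)(16) / ((3 - 5)(3 + 5)) = 320/(-16) = -20
  a_1 = (2)(3)(-20) / ((1 - 5)(1 + 5)) = -120/(-24) = 5
Hence T_5(x) = 16 x^5 - 20 x^3 + 5 x.

T_5(x); series = 16 x^5 - 20 x^3 + 5 x


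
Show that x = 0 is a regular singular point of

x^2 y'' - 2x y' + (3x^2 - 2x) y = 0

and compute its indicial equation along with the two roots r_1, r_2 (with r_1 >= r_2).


Divide by x^2 to reach normal form y'' + P_1(x) y' + P_2(x) y = 0 with P_1(x) = -2/x and P_2(x) = 3 - 2/x.
x = 0 is a singular point because the y'-coefficient -2/x has a pole at x = 0 and the y-coefficient 3 - 2/x has a pole at x = 0.
It is a regular singular point because x P_1(x) = p(x) = -2 and x^2 P_2(x) = q(x) = 3x^2 - 2x are polynomials, hence analytic at x = 0.
p(0) = -2,  q(0) = 0.
Indicial equation: r(r-1) + p(0) r + q(0) = 0, i.e. r^2 + (p(0) - 1) r + q(0) = 0, i.e. r^2 - 3 r = 0.
Discriminant: (-3)^2 - 4(0) = 9, so r = (3 ± 3)/2.
Solving: r_1 = 3, r_2 = 0.

indicial: r^2 - 3 r = 0; roots r_1 = 3, r_2 = 0


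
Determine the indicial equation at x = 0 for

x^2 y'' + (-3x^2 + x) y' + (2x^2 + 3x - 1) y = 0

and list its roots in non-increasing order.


Divide by x^2 to reach normal form y'' + P_1(x) y' + P_2(x) y = 0 with P_1(x) = -3 + 1/x and P_2(x) = 2 + 3/x - 1/x^2.
x = 0 is a singular point because the y'-coefficient -3 + 1/x has a pole at x = 0 and the y-coefficient 2 + 3/x - 1/x^2 has a pole at x = 0.
It is a regular singular point because x P_1(x) = p(x) = 1 - 3x and x^2 P_2(x) = q(x) = 2x^2 + 3x - 1 are polynomials, hence analytic at x = 0.
p(0) = 1,  q(0) = -1.
Indicial equation: r(r-1) + p(0) r + q(0) = 0, i.e. r^2 + (p(0) - 1) r + q(0) = 0, i.e. r^2 - 1 = 0.
Discriminant: (0)^2 - 4(-1) = 4, so r = (0 ± 2)/2.
Solving: r_1 = 1, r_2 = -1.

indicial: r^2 - 1 = 0; roots r_1 = 1, r_2 = -1


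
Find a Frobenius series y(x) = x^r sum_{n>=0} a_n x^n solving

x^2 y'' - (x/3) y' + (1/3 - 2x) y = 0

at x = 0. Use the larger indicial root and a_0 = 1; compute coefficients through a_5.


Write in Frobenius form y'' + (p(x)/x) y' + (q(x)/x^2) y = 0:
  p(x) = -1/3,  q(x) = 1/3 - 2x.
Indicial equation: r(r-1) + (-1/3) r + (1/3) = 0 -> roots r_1 = 1, r_2 = 1/3.
Take r = r_1 = 1. Let y(x) = x^r sum_{n>=0} a_n x^n with a_0 = 1.
Substitute y = x^r sum a_n x^n and match x^{r+n}. The recurrence is
  D(n) a_n - 2 a_{n-1} = 0,  where D(n) = (r+n)(r+n-1) + (-1/3)(r+n) + (1/3).
  a_n = 2 / D(n) * a_{n-1}.
Since the indicial polynomial factors as (r - r_1)(r - r_2), D(n) = (r_1 + n - r_1)(r_1 + n - r_2) = n(n + 2/3).
Evaluating step by step (a_0 = 1):
  n = 1: D(1) = 1(1 + 2/3) = 5/3; numerator = 2(1) = 2; a_1 = (2)/(5/3) = 6/5
  n = 2: D(2) = 2(2 + 2/3) = 16/3; numerator = 2(6/5) = 12/5; a_2 = (12/5)/(16/3) = 9/20
  n = 3: D(3) = 3(3 + 2/3) = 11; numerator = 2(9/20) = 9/10; a_3 = (9/10)/(11) = 9/110
  n = 4: D(4) = 4(4 + 2/3) = 56/3; numerator = 2(9/110) = 9/55; a_4 = (9/55)/(56/3) = 27/3080
  n = 5: D(5) = 5(5 + 2/3) = 85/3; numerator = 2(27/3080) = 27/1540; a_5 = (27/1540)/(85/3) = 81/130900

r = 1; a_0 = 1; a_1 = 6/5; a_2 = 9/20; a_3 = 9/110; a_4 = 27/3080; a_5 = 81/130900


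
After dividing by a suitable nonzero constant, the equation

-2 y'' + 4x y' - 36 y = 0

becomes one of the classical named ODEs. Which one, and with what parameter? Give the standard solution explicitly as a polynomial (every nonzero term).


All three coefficients share the factor -2; dividing through by -2 gives  y'' - 2x y' + 18 y = 0.
This matches the Hermite equation y'' - 2x y' + 2n y = 0 with 2n = 18, so n = 9; the polynomial solution is H_9(x).
With y = sum_k a_k x^k, matching x^k gives (k+2)(k+1) a_{k+2} = 2(k - n) a_k = 2(k - 9) a_k. The right side vanishes at k = 9, so the series with the parity of 9 terminates at degree 9.
Standard normalization: leading coefficient of H_n is 2^n, so a_9 = 2^9 = 512. Work downward with a_k = (k+1)(k+2) a_{k+2} / (2(k - n)):
  a_7 = (8)(9)(512) / (2(7 - 9)) = 36864/(-4) = -9216
  a_5 = (6)(7)(-9216) / (2(5 - 9)) = -387072/(-8) = 48384
  a_3 = (4)(5)(48384) / (2(3 - 9)) = 967680/(-12) = -80640
  a_1 = (2)(3)(-80640) / (2(1 - 9)) = -483840/(-16) = 30240
Hence H_9(x) = 512 x^9 - 9216 x^7 + 48384 x^5 - 80640 x^3 + 30240 x.

H_9(x); series = 512 x^9 - 9216 x^7 + 48384 x^5 - 80640 x^3 + 30240 x
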